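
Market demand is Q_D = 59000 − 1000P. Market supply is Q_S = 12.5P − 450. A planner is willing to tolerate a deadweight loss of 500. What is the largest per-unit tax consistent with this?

9

In inverse form: demand P = 59 − 0.001Q, supply P = 36 + 0.08Q.
Competitive equilibrium: 59 − 0.001Q = 36 + 0.08Q → Q* = 283.9506, P* = 58.716.
A tax t gives ΔQ = t/0.081 and wedge t, so DWL = t²/0.162.
t²/0.162 = 500 → t² = 81 → t = 9.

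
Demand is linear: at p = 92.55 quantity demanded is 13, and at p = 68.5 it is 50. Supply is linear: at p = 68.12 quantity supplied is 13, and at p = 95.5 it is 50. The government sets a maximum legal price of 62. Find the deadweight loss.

464.26

Demand slope = (68.5 − 92.55)/(50 − 13) = −0.65, so p = 101 − 0.65q.
Supply slope = (95.5 − 68.12)/(50 − 13) = 0.74, so p = 58.5 + 0.74q.
Competitive equilibrium: 101 − 0.65q = 58.5 + 0.74q → q* = 30.5755, p* = 81.1259.
At the ceiling p = 62, quantity supplied = (62 − 58.5)/0.74 = 4.7297.
Willingness to pay at q' = 4.7297: 101 − 0.65·4.7297 = 97.9257.
Δq = 30.5755 − 4.7297 = 25.8458; wedge = 97.9257 − 62 = 35.9257.
Deadweight loss = ½ × 25.8458 × 35.9257 = 464.26.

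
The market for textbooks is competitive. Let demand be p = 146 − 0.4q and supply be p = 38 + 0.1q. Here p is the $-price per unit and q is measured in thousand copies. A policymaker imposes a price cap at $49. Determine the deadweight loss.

$2809 thousand

Competitive equilibrium: 146 − 0.4q = 38 + 0.1q → q* = 216, p* = 59.6.
At the ceiling p = 49, quantity supplied = (49 − 38)/0.1 = 110.
Willingness to pay at q' = 110: 146 − 0.4·110 = 102.
Δq = 216 − 110 = 106; wedge = 102 − 49 = 53.
Welfare loss = ½ × 106 × 53 = $2809 thousand.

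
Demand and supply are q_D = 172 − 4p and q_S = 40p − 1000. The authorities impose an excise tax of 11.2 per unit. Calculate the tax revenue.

276.95

In inverse form: demand p = 43 − 0.25q, supply p = 25 + 0.025q.
Competitive equilibrium: 43 − 0.25q = 25 + 0.025q → q* = 65.4545, p* = 26.6364.
With the tax, the buyer price exceeds the seller price by 11.2: (43 − 0.25q) − (25 + 0.025q) = 11.2 → q' = 24.7273.
Tax revenue = 11.2 × 24.7273 = 276.95.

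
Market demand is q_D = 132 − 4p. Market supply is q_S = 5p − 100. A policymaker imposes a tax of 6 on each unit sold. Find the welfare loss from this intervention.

In inverse form: demand p = 33 − 0.25q, supply p = 20 + 0.2q.
Competitive equilibrium: 33 − 0.25q = 20 + 0.2q → q* = 28.8889, p* = 25.7778.
With the tax, the buyer price exceeds the seller price by 6: (33 − 0.25q) − (20 + 0.2q) = 6 → q' = 15.5556.
Δq = 28.8889 − 15.5556 = 13.3333; the wedge equals the tax, 6.
DWL = ½ × 13.3333 × 6 = 40.

40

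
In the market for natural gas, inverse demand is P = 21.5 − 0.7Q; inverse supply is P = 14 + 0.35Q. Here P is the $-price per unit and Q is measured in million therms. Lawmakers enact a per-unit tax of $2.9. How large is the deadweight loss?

Competitive equilibrium: 21.5 − 0.7Q = 14 + 0.35Q → Q* = 7.1429, P* = 16.5.
With the tax, the buyer price exceeds the seller price by 2.9: (21.5 − 0.7Q) − (14 + 0.35Q) = 2.9 → Q' = 4.381.
ΔQ = 7.1429 − 4.381 = 2.7619; the wedge equals the tax, 2.9.
The triangle = ½ × 2.7619 × 2.9 = $4 million.

$4 million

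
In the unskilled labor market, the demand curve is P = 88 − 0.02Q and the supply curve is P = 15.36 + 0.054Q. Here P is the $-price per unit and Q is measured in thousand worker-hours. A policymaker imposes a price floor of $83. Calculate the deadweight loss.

Competitive equilibrium: 88 − 0.02Q = 15.36 + 0.054Q → Q* = 981.6216, P* = 68.3676.
At the floor P = 83, quantity demanded = (88 − 83)/0.02 = 250.
Sellers' marginal cost at Q' = 250: 15.36 + 0.054·250 = 28.86.
ΔQ = 981.6216 − 250 = 731.6216; wedge = 83 − 28.86 = 54.14.
The triangle = ½ × 731.6216 × 54.14 = $19805 thousand.

$19805 thousand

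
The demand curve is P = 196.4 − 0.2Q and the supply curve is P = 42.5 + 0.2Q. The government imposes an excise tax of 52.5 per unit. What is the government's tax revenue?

13308.75

Competitive equilibrium: 196.4 − 0.2Q = 42.5 + 0.2Q → Q* = 384.75, P* = 119.45.
With the tax, the buyer price exceeds the seller price by 52.5: (196.4 − 0.2Q) − (42.5 + 0.2Q) = 52.5 → Q' = 253.5.
Tax revenue = 52.5 × 253.5 = 13308.75.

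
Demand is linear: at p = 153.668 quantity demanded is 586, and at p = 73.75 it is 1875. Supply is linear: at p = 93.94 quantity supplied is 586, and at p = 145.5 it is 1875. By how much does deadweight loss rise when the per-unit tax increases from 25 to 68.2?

Demand slope = (73.75 − 153.668)/(1875 − 586) = −0.062, so p = 190 − 0.062q.
Supply slope = (145.5 − 93.94)/(1875 − 586) = 0.04, so p = 70.5 + 0.04q.
Competitive equilibrium: 190 − 0.062q = 70.5 + 0.04q → q* = 1171.5686, p* = 117.3627.
For a per-unit tax t: Δq = t/0.102, so DWL = ½·t·(t/0.102) = t²/0.204.
At t = 25: DWL = 3063.725. At t = 68.2: DWL = 22800.196.
Increase = 22800.196 − 3063.725 = 19736.47.

19736.47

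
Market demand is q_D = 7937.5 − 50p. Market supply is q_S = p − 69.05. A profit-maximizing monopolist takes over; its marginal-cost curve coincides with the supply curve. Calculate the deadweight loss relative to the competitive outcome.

1.46

In inverse form: demand p = 158.75 − 0.02q, supply p = 69.05 + q.
Competitive equilibrium: 158.75 − 0.02q = 69.05 + q → q* = 87.9412, p* = 156.9912.
Marginal revenue: MR = 158.75 − 0.04q. Set MR = MC: 158.75 − 0.04q = 69.05 + q → q_m = 86.25.
Price p_m = 158.75 − 0.02·86.25 = 157.025; MC(q_m) = 69.05 + 1·86.25 = 155.3.
Competitive q* = 87.9412, so Δq = 1.6912; wedge = 157.025 − 155.3 = 1.725.
DWL = ½ × 1.6912 × 1.725 = 1.46.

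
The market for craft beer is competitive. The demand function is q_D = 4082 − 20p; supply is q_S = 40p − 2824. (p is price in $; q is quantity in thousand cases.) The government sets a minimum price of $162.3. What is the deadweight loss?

$33417.60 thousand

In inverse form: demand p = 204.1 − 0.05q, supply p = 70.6 + 0.025q.
Competitive equilibrium: 204.1 − 0.05q = 70.6 + 0.025q → q* = 1780, p* = 115.1.
At the floor p = 162.3, quantity demanded = (204.1 − 162.3)/0.05 = 836.
Sellers' marginal cost at q' = 836: 70.6 + 0.025·836 = 91.5.
Δq = 1780 − 836 = 944; wedge = 162.3 − 91.5 = 70.8.
Welfare loss = ½ × 944 × 70.8 = $33417.60 thousand.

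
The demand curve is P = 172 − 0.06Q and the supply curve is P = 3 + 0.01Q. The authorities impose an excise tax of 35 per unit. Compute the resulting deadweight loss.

8750

Competitive equilibrium: 172 − 0.06Q = 3 + 0.01Q → Q* = 2414.2857, P* = 27.1429.
With the tax, the buyer price exceeds the seller price by 35: (172 − 0.06Q) − (3 + 0.01Q) = 35 → Q' = 1914.2857.
ΔQ = 2414.2857 − 1914.2857 = 500; the wedge equals the tax, 35.
Welfare loss = ½ × 500 × 35 = 8750.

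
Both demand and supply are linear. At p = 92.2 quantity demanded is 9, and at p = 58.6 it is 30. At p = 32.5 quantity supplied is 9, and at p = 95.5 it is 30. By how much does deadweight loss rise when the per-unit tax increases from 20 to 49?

Demand slope = (58.6 − 92.2)/(30 − 9) = −1.6, so p = 106.6 − 1.6q.
Supply slope = (95.5 − 32.5)/(30 − 9) = 3, so p = 5.5 + 3q.
Competitive equilibrium: 106.6 − 1.6q = 5.5 + 3q → q* = 21.9783, p* = 71.4348.
For a per-unit tax t: Δq = t/4.6, so DWL = ½·t·(t/4.6) = t²/9.2.
At t = 20: DWL = 43.478. At t = 49: DWL = 260.978.
Increase = 260.978 − 43.478 = 217.50.

217.50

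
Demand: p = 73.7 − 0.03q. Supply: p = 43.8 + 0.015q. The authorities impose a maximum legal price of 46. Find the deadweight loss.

Competitive equilibrium: 73.7 − 0.03q = 43.8 + 0.015q → q* = 664.4444, p* = 53.7667.
At the ceiling p = 46, quantity supplied = (46 − 43.8)/0.015 = 146.6667.
Willingness to pay at q' = 146.6667: 73.7 − 0.03·146.6667 = 69.3.
Δq = 664.4444 − 146.6667 = 517.7777; wedge = 69.3 − 46 = 23.3.
Deadweight loss = ½ × 517.7777 × 23.3 = 6032.11.

6032.11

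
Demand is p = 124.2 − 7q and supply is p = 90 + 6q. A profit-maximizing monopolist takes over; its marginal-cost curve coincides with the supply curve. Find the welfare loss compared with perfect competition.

Competitive equilibrium: 124.2 − 7q = 90 + 6q → q* = 2.6308, p* = 105.7846.
Marginal revenue: MR = 124.2 − 14q. Set MR = MC: 124.2 − 14q = 90 + 6q → q_m = 1.71.
Price p_m = 124.2 − 7·1.71 = 112.23; MC(q_m) = 90 + 6·1.71 = 100.26.
Competitive q* = 2.6308, so Δq = 0.9208; wedge = 112.23 − 100.26 = 11.97.
DWL = ½ × 0.9208 × 11.97 = 5.51.

5.51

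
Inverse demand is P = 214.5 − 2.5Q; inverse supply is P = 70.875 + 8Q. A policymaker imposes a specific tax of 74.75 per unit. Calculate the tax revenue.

Competitive equilibrium: 214.5 − 2.5Q = 70.875 + 8Q → Q* = 13.6786, P* = 180.3036.
With the tax, the buyer price exceeds the seller price by 74.75: (214.5 − 2.5Q) − (70.875 + 8Q) = 74.75 → Q' = 6.5595.
Tax revenue = 74.75 × 6.5595 = 490.32.

490.32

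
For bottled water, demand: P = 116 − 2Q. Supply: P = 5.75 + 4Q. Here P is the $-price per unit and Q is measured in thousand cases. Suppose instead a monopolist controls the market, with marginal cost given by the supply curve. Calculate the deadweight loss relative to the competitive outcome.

$63.31 thousand

Competitive equilibrium: 116 − 2Q = 5.75 + 4Q → Q* = 18.375, P* = 79.25.
Marginal revenue: MR = 116 − 4Q. Set MR = MC: 116 − 4Q = 5.75 + 4Q → Q_m = 13.7813.
Price P_m = 116 − 2·13.7813 = 88.4374; MC(Q_m) = 5.75 + 4·13.7813 = 60.8752.
Competitive Q* = 18.375, so ΔQ = 4.5937; wedge = 88.4374 − 60.8752 = 27.5622.
Deadweight loss = ½ × 4.5937 × 27.5622 = $63.31 thousand.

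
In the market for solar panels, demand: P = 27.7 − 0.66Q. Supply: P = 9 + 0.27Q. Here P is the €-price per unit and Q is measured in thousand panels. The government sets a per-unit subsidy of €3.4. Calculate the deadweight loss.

€6.22 thousand

Competitive equilibrium: 27.7 − 0.66Q = 9 + 0.27Q → Q* = 20.1075, P* = 14.429.
The subsidy lowers effective supply by 3.4: P = 5.6 + 0.27Q.
New quantity: 27.7 − 0.66Q = 5.6 + 0.27Q → Q' = 23.7634.
Overproduction ΔQ = 23.7634 − 20.1075 = 3.6559; wedge = subsidy = 3.4.
The triangle = ½ × 3.6559 × 3.4 = €6.22 thousand.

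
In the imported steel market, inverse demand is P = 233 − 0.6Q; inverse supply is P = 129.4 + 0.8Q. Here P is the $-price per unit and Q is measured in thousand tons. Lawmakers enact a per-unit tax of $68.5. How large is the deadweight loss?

$1675.80 thousand

Competitive equilibrium: 233 − 0.6Q = 129.4 + 0.8Q → Q* = 74, P* = 188.6.
With the tax, the buyer price exceeds the seller price by 68.5: (233 − 0.6Q) − (129.4 + 0.8Q) = 68.5 → Q' = 25.0714.
ΔQ = 74 − 25.0714 = 48.9286; the wedge equals the tax, 68.5.
The triangle = ½ × 48.9286 × 68.5 = $1675.80 thousand.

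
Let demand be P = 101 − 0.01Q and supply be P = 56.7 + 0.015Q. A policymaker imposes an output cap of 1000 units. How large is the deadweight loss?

Competitive equilibrium: 101 − 0.01Q = 56.7 + 0.015Q → Q* = 1772, P* = 83.28.
At Q = 1000: demand price = 101 − 0.01·1000 = 91; supply price = 56.7 + 0.015·1000 = 71.7.
ΔQ = 1772 − 1000 = 772; wedge = 91 − 71.7 = 19.3.
Deadweight loss = ½ × 772 × 19.3 = 7449.80.

7449.80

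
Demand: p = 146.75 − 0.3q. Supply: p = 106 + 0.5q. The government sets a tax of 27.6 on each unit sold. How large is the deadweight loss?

476.10

Competitive equilibrium: 146.75 − 0.3q = 106 + 0.5q → q* = 50.9375, p* = 131.4688.
With the tax, the buyer price exceeds the seller price by 27.6: (146.75 − 0.3q) − (106 + 0.5q) = 27.6 → q' = 16.4375.
Δq = 50.9375 − 16.4375 = 34.5; the wedge equals the tax, 27.6.
The triangle = ½ × 34.5 × 27.6 = 476.10.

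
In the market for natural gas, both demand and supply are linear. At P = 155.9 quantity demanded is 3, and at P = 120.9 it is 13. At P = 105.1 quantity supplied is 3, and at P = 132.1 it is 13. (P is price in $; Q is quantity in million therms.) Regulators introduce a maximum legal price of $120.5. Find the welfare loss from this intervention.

Demand slope = (120.9 − 155.9)/(13 − 3) = −3.5, so P = 166.4 − 3.5Q.
Supply slope = (132.1 − 105.1)/(13 − 3) = 2.7, so P = 97 + 2.7Q.
Competitive equilibrium: 166.4 − 3.5Q = 97 + 2.7Q → Q* = 11.1935, P* = 127.2226.
At the ceiling P = 120.5, quantity supplied = (120.5 − 97)/2.7 = 8.7037.
Willingness to pay at Q' = 8.7037: 166.4 − 3.5·8.7037 = 135.9371.
ΔQ = 11.1935 − 8.7037 = 2.4898; wedge = 135.9371 − 120.5 = 15.4371.
The triangle = ½ × 2.4898 × 15.4371 = $19.22 million.

$19.22 million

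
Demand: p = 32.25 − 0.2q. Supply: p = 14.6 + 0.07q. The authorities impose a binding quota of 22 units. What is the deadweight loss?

253.93

Competitive equilibrium: 32.25 − 0.2q = 14.6 + 0.07q → q* = 65.3704, p* = 19.1759.
At q = 22: demand price = 32.25 − 0.2·22 = 27.85; supply price = 14.6 + 0.07·22 = 16.14.
Δq = 65.3704 − 22 = 43.3704; wedge = 27.85 − 16.14 = 11.71.
DWL = ½ × 43.3704 × 11.71 = 253.93.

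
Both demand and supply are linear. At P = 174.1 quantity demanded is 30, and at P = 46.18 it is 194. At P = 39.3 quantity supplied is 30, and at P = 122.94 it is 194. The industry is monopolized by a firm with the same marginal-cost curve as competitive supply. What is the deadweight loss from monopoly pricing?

1656.64

Demand slope = (46.18 − 174.1)/(194 − 30) = −0.78, so P = 197.5 − 0.78Q.
Supply slope = (122.94 − 39.3)/(194 − 30) = 0.51, so P = 24 + 0.51Q.
Competitive equilibrium: 197.5 − 0.78Q = 24 + 0.51Q → Q* = 134.4961, P* = 92.593.
Marginal revenue: MR = 197.5 − 1.56Q. Set MR = MC: 197.5 − 1.56Q = 24 + 0.51Q → Q_m = 83.8164.
Price P_m = 197.5 − 0.78·83.8164 = 132.1232; MC(Q_m) = 24 + 0.51·83.8164 = 66.7464.
Competitive Q* = 134.4961, so ΔQ = 50.6797; wedge = 132.1232 − 66.7464 = 65.3768.
Welfare loss = ½ × 50.6797 × 65.3768 = 1656.64.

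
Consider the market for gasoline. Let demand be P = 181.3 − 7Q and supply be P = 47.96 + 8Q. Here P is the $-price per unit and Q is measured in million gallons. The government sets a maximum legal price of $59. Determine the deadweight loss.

$422.93 million

Competitive equilibrium: 181.3 − 7Q = 47.96 + 8Q → Q* = 8.88933, P* = 119.07467.
At the ceiling P = 59, quantity supplied = (59 − 47.96)/8 = 1.38.
Willingness to pay at Q' = 1.38: 181.3 − 7·1.38 = 171.64.
ΔQ = 8.88933 − 1.38 = 7.50933; wedge = 171.64 − 59 = 112.64.
Deadweight loss = ½ × 7.50933 × 112.64 = $422.93 million.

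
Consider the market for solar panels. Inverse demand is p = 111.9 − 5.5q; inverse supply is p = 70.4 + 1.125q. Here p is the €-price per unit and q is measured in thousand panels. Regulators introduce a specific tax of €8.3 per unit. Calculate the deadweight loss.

€5.20 thousand

Competitive equilibrium: 111.9 − 5.5q = 70.4 + 1.125q → q* = 6.2642, p* = 77.4472.
With the tax, the buyer price exceeds the seller price by 8.3: (111.9 − 5.5q) − (70.4 + 1.125q) = 8.3 → q' = 5.0113.
Δq = 6.2642 − 5.0113 = 1.2529; the wedge equals the tax, 8.3.
Deadweight loss = ½ × 1.2529 × 8.3 = €5.20 thousand.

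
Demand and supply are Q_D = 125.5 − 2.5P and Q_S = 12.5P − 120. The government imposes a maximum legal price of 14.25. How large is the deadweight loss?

In inverse form: demand P = 50.2 − 0.4Q, supply P = 9.6 + 0.08Q.
Competitive equilibrium: 50.2 − 0.4Q = 9.6 + 0.08Q → Q* = 84.5833, P* = 16.3667.
At the ceiling P = 14.25, quantity supplied = (14.25 − 9.6)/0.08 = 58.125.
Willingness to pay at Q' = 58.125: 50.2 − 0.4·58.125 = 26.95.
ΔQ = 84.5833 − 58.125 = 26.4583; wedge = 26.95 − 14.25 = 12.7.
Deadweight loss = ½ × 26.4583 × 12.7 = 168.01.

168.01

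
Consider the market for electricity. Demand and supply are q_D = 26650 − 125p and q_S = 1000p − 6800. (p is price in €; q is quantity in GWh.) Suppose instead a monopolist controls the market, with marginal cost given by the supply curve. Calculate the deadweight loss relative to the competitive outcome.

In inverse form: demand p = 213.2 − 0.008q, supply p = 6.8 + 0.001q.
Competitive equilibrium: 213.2 − 0.008q = 6.8 + 0.001q → q* = 22933.3333333, p* = 29.7333333.
Marginal revenue: MR = 213.2 − 0.016q. Set MR = MC: 213.2 − 0.016q = 6.8 + 0.001q → q_m = 12141.1764706.
Price p_m = 213.2 − 0.008·12141.1764706 = 116.0705882; MC(q_m) = 6.8 + 0.001·12141.1764706 = 18.9411765.
Competitive q* = 22933.3333333, so Δq = 10792.1568627; wedge = 116.0705882 − 18.9411765 = 97.1294117.
The triangle = ½ × 10792.1568627 × 97.1294117 = €524117.92.

€524117.92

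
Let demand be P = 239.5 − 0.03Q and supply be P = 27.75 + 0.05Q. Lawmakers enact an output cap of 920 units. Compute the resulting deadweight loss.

Competitive equilibrium: 239.5 − 0.03Q = 27.75 + 0.05Q → Q* = 2646.875, P* = 160.0938.
At Q = 920: demand price = 239.5 − 0.03·920 = 211.9; supply price = 27.75 + 0.05·920 = 73.75.
ΔQ = 2646.875 − 920 = 1726.875; wedge = 211.9 − 73.75 = 138.15.
DWL = ½ × 1726.875 × 138.15 = 119283.89.

119283.89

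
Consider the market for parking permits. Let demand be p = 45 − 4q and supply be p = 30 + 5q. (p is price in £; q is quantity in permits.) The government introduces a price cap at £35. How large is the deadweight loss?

£2

Competitive equilibrium: 45 − 4q = 30 + 5q → q* = 1.6667, p* = 38.3333.
At the ceiling p = 35, quantity supplied = (35 − 30)/5 = 1.
Willingness to pay at q' = 1: 45 − 4·1 = 41.
Δq = 1.6667 − 1 = 0.6667; wedge = 41 − 35 = 6.
Welfare loss = ½ × 0.6667 × 6 = £2.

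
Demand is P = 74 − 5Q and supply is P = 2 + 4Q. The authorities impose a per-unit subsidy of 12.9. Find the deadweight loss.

9.245

Competitive equilibrium: 74 − 5Q = 2 + 4Q → Q* = 8, P* = 34.
The subsidy lowers effective supply by 12.9: P = 4Q − 10.9.
New quantity: 74 − 5Q = 4Q − 10.9 → Q' = 9.4333.
Overproduction ΔQ = 9.4333 − 8 = 1.4333; wedge = subsidy = 12.9.
The triangle = ½ × 1.4333 × 12.9 = 9.245.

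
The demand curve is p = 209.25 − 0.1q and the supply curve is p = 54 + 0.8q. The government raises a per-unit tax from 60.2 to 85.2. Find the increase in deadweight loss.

Competitive equilibrium: 209.25 − 0.1q = 54 + 0.8q → q* = 172.5, p* = 192.
For a per-unit tax t: Δq = t/0.9, so DWL = ½·t·(t/0.9) = t²/1.8.
At t = 60.2: DWL = 2013.356. At t = 85.2: DWL = 4032.8.
Increase = 4032.8 − 2013.356 = 2019.44.

2019.44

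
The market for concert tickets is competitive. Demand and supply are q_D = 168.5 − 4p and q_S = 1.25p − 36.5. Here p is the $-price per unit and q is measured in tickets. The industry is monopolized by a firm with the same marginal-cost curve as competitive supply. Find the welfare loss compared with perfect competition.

$2.94

In inverse form: demand p = 42.125 − 0.25q, supply p = 29.2 + 0.8q.
Competitive equilibrium: 42.125 − 0.25q = 29.2 + 0.8q → q* = 12.3095, p* = 39.0476.
Marginal revenue: MR = 42.125 − 0.5q. Set MR = MC: 42.125 − 0.5q = 29.2 + 0.8q → q_m = 9.9423.
Price p_m = 42.125 − 0.25·9.9423 = 39.6394; MC(q_m) = 29.2 + 0.8·9.9423 = 37.1538.
Competitive q* = 12.3095, so Δq = 2.3672; wedge = 39.6394 − 37.1538 = 2.4856.
Welfare loss = ½ × 2.3672 × 2.4856 = $2.94.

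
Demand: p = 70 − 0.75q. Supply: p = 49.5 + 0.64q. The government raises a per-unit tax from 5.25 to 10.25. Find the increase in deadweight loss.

Competitive equilibrium: 70 − 0.75q = 49.5 + 0.64q → q* = 14.7482, p* = 58.9388.
For a per-unit tax t: Δq = t/1.39, so DWL = ½·t·(t/1.39) = t²/2.78.
At t = 5.25: DWL = 9.915. At t = 10.25: DWL = 37.792.
Increase = 37.792 − 9.915 = 27.88.

27.88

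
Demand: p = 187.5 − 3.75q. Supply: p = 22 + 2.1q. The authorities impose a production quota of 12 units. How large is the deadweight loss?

776.25

Competitive equilibrium: 187.5 − 3.75q = 22 + 2.1q → q* = 28.2906, p* = 81.4103.
At q = 12: demand price = 187.5 − 3.75·12 = 142.5; supply price = 22 + 2.1·12 = 47.2.
Δq = 28.2906 − 12 = 16.2906; wedge = 142.5 − 47.2 = 95.3.
DWL = ½ × 16.2906 × 95.3 = 776.25.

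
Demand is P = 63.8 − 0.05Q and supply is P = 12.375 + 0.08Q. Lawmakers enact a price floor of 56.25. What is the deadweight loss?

Competitive equilibrium: 63.8 − 0.05Q = 12.375 + 0.08Q → Q* = 395.5769, P* = 44.0212.
At the floor P = 56.25, quantity demanded = (63.8 − 56.25)/0.05 = 151.
Sellers' marginal cost at Q' = 151: 12.375 + 0.08·151 = 24.455.
ΔQ = 395.5769 − 151 = 244.5769; wedge = 56.25 − 24.455 = 31.795.
The triangle = ½ × 244.5769 × 31.795 = 3888.16.

3888.16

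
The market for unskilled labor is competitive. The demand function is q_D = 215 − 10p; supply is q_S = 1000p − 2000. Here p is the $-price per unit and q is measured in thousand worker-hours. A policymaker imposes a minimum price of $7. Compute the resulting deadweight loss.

In inverse form: demand p = 21.5 − 0.1q, supply p = 2 + 0.001q.
Competitive equilibrium: 21.5 − 0.1q = 2 + 0.001q → q* = 193.0693, p* = 2.1931.
At the floor p = 7, quantity demanded = (21.5 − 7)/0.1 = 145.
Sellers' marginal cost at q' = 145: 2 + 0.001·145 = 2.145.
Δq = 193.0693 − 145 = 48.0693; wedge = 7 − 2.145 = 4.855.
Deadweight loss = ½ × 48.0693 × 4.855 = $116.69 thousand.

$116.69 thousand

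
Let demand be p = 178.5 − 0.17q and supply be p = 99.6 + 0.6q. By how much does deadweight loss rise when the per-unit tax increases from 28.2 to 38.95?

468.74

Competitive equilibrium: 178.5 − 0.17q = 99.6 + 0.6q → q* = 102.4675, p* = 161.0805.
For a per-unit tax t: Δq = t/0.77, so DWL = ½·t·(t/0.77) = t²/1.54.
At t = 28.2: DWL = 516.39. At t = 38.95: DWL = 985.131.
Increase = 985.131 − 516.39 = 468.74.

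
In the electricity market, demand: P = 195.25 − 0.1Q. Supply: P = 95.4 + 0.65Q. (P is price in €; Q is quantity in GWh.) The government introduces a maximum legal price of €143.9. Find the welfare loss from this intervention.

€1284.13

Competitive equilibrium: 195.25 − 0.1Q = 95.4 + 0.65Q → Q* = 133.1333, P* = 181.9367.
At the ceiling P = 143.9, quantity supplied = (143.9 − 95.4)/0.65 = 74.6154.
Willingness to pay at Q' = 74.6154: 195.25 − 0.1·74.6154 = 187.7885.
ΔQ = 133.1333 − 74.6154 = 58.5179; wedge = 187.7885 − 143.9 = 43.8885.
The triangle = ½ × 58.5179 × 43.8885 = €1284.13.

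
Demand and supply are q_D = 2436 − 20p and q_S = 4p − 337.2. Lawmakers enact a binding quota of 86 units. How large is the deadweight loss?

228.15

In inverse form: demand p = 121.8 − 0.05q, supply p = 84.3 + 0.25q.
Competitive equilibrium: 121.8 − 0.05q = 84.3 + 0.25q → q* = 125, p* = 115.55.
At q = 86: demand price = 121.8 − 0.05·86 = 117.5; supply price = 84.3 + 0.25·86 = 105.8.
Δq = 125 − 86 = 39; wedge = 117.5 − 105.8 = 11.7.
The triangle = ½ × 39 × 11.7 = 228.15.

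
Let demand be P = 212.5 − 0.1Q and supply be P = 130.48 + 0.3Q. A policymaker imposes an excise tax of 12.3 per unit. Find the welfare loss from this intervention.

Competitive equilibrium: 212.5 − 0.1Q = 130.48 + 0.3Q → Q* = 205.05, P* = 191.995.
With the tax, the buyer price exceeds the seller price by 12.3: (212.5 − 0.1Q) − (130.48 + 0.3Q) = 12.3 → Q' = 174.3.
ΔQ = 205.05 − 174.3 = 30.75; the wedge equals the tax, 12.3.
Deadweight loss = ½ × 30.75 × 12.3 = 189.11.

189.11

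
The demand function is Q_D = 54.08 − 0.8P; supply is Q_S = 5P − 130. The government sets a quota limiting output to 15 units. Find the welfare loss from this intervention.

In inverse form: demand P = 67.6 − 1.25Q, supply P = 26 + 0.2Q.
Competitive equilibrium: 67.6 − 1.25Q = 26 + 0.2Q → Q* = 28.6897, P* = 31.7379.
At Q = 15: demand price = 67.6 − 1.25·15 = 48.85; supply price = 26 + 0.2·15 = 29.
ΔQ = 28.6897 − 15 = 13.6897; wedge = 48.85 − 29 = 19.85.
Deadweight loss = ½ × 13.6897 × 19.85 = 135.87.

135.87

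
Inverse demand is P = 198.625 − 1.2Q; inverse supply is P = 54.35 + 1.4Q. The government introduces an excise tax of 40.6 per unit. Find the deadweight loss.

316.99

Competitive equilibrium: 198.625 − 1.2Q = 54.35 + 1.4Q → Q* = 55.4904, P* = 132.0365.
With the tax, the buyer price exceeds the seller price by 40.6: (198.625 − 1.2Q) − (54.35 + 1.4Q) = 40.6 → Q' = 39.875.
ΔQ = 55.4904 − 39.875 = 15.6154; the wedge equals the tax, 40.6.
DWL = ½ × 15.6154 × 40.6 = 316.99.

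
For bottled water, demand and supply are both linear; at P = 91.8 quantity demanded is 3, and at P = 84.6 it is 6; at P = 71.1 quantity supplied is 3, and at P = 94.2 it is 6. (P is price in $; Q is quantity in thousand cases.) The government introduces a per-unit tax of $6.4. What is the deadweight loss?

$2.03 thousand

Demand slope = (84.6 − 91.8)/(6 − 3) = −2.4, so P = 99 − 2.4Q.
Supply slope = (94.2 − 71.1)/(6 − 3) = 7.7, so P = 48 + 7.7Q.
Competitive equilibrium: 99 − 2.4Q = 48 + 7.7Q → Q* = 5.0495, P* = 86.8812.
With the tax, the buyer price exceeds the seller price by 6.4: (99 − 2.4Q) − (48 + 7.7Q) = 6.4 → Q' = 4.4158.
ΔQ = 5.0495 − 4.4158 = 0.6337; the wedge equals the tax, 6.4.
Deadweight loss = ½ × 0.6337 × 6.4 = $2.03 thousand.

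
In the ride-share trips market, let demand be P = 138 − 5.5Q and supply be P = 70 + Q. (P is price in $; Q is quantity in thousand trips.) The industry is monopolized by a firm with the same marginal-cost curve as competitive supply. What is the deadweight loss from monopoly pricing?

Competitive equilibrium: 138 − 5.5Q = 70 + Q → Q* = 10.4615, P* = 80.4615.
Marginal revenue: MR = 138 − 11Q. Set MR = MC: 138 − 11Q = 70 + Q → Q_m = 5.6667.
Price P_m = 138 − 5.5·5.6667 = 106.8332; MC(Q_m) = 70 + 1·5.6667 = 75.6667.
Competitive Q* = 10.4615, so ΔQ = 4.7948; wedge = 106.8332 − 75.6667 = 31.1665.
DWL = ½ × 4.7948 × 31.1665 = $74.72 thousand.

$74.72 thousand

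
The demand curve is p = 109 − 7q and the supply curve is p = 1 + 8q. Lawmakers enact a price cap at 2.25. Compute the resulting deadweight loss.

372.11

Competitive equilibrium: 109 − 7q = 1 + 8q → q* = 7.2, p* = 58.6.
At the ceiling p = 2.25, quantity supplied = (2.25 − 1)/8 = 0.15625.
Willingness to pay at q' = 0.15625: 109 − 7·0.15625 = 107.90625.
Δq = 7.2 − 0.15625 = 7.04375; wedge = 107.90625 − 2.25 = 105.65625.
DWL = ½ × 7.04375 × 105.65625 = 372.11.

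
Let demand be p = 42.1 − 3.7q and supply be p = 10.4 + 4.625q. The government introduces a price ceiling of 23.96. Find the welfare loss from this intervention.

Competitive equilibrium: 42.1 − 3.7q = 10.4 + 4.625q → q* = 3.8078, p* = 28.0111.
At the ceiling p = 23.96, quantity supplied = (23.96 − 10.4)/4.625 = 2.9319.
Willingness to pay at q' = 2.9319: 42.1 − 3.7·2.9319 = 31.252.
Δq = 3.8078 − 2.9319 = 0.8759; wedge = 31.252 − 23.96 = 7.292.
Welfare loss = ½ × 0.8759 × 7.292 = 3.19.

3.19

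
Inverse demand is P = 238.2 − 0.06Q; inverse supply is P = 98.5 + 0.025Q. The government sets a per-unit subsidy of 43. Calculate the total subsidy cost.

92424.71

Competitive equilibrium: 238.2 − 0.06Q = 98.5 + 0.025Q → Q* = 1643.5294, P* = 139.5882.
The subsidy lowers effective supply by 43: P = 55.5 + 0.025Q.
New quantity: 238.2 − 0.06Q = 55.5 + 0.025Q → Q' = 2149.4118.
Total subsidy cost = 43 × 2149.4118 = 92424.71.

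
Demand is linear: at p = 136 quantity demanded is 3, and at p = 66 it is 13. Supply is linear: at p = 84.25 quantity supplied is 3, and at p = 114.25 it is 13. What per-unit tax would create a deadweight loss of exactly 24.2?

22

Demand slope = (66 − 136)/(13 − 3) = −7, so p = 157 − 7q.
Supply slope = (114.25 − 84.25)/(13 − 3) = 3, so p = 75.25 + 3q.
Competitive equilibrium: 157 − 7q = 75.25 + 3q → q* = 8.175, p* = 99.775.
A tax t gives Δq = t/10 and wedge t, so DWL = t²/20.
t²/20 = 24.2 → t² = 484 → t = 22.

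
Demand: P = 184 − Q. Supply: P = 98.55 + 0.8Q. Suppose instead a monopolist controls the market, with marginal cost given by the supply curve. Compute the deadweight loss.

258.71

Competitive equilibrium: 184 − Q = 98.55 + 0.8Q → Q* = 47.47222, P* = 136.52778.
Marginal revenue: MR = 184 − 2Q. Set MR = MC: 184 − 2Q = 98.55 + 0.8Q → Q_m = 30.51786.
Price P_m = 184 − 1·30.51786 = 153.48214; MC(Q_m) = 98.55 + 0.8·30.51786 = 122.96429.
Competitive Q* = 47.47222, so ΔQ = 16.95436; wedge = 153.48214 − 122.96429 = 30.51785.
The triangle = ½ × 16.95436 × 30.51785 = 258.71.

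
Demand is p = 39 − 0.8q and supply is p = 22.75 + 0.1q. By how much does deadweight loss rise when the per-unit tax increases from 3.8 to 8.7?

Competitive equilibrium: 39 − 0.8q = 22.75 + 0.1q → q* = 18.0556, p* = 24.5556.
For a per-unit tax t: Δq = t/0.9, so DWL = ½·t·(t/0.9) = t²/1.8.
At t = 3.8: DWL = 8.022. At t = 8.7: DWL = 42.05.
Increase = 42.05 − 8.022 = 34.03.

34.03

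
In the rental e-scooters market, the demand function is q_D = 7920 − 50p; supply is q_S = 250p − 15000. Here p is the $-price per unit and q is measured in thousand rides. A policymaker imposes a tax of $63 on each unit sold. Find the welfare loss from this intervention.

In inverse form: demand p = 158.4 − 0.02q, supply p = 60 + 0.004q.
Competitive equilibrium: 158.4 − 0.02q = 60 + 0.004q → q* = 4100, p* = 76.4.
With the tax, the buyer price exceeds the seller price by 63: (158.4 − 0.02q) − (60 + 0.004q) = 63 → q' = 1475.
Δq = 4100 − 1475 = 2625; the wedge equals the tax, 63.
Deadweight loss = ½ × 2625 × 63 = $82687.50 thousand.

$82687.50 thousand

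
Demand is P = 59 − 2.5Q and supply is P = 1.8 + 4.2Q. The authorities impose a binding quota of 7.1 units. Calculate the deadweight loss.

6.92

Competitive equilibrium: 59 − 2.5Q = 1.8 + 4.2Q → Q* = 8.5373, P* = 37.6567.
At Q = 7.1: demand price = 59 − 2.5·7.1 = 41.25; supply price = 1.8 + 4.2·7.1 = 31.62.
ΔQ = 8.5373 − 7.1 = 1.4373; wedge = 41.25 − 31.62 = 9.63.
Welfare loss = ½ × 1.4373 × 9.63 = 6.92.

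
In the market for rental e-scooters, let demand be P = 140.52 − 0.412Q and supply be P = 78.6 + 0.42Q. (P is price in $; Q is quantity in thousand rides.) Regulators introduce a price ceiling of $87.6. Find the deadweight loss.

Competitive equilibrium: 140.52 − 0.412Q = 78.6 + 0.42Q → Q* = 74.4231, P* = 109.8577.
At the ceiling P = 87.6, quantity supplied = (87.6 − 78.6)/0.42 = 21.4286.
Willingness to pay at Q' = 21.4286: 140.52 − 0.412·21.4286 = 131.6914.
ΔQ = 74.4231 − 21.4286 = 52.9945; wedge = 131.6914 − 87.6 = 44.0914.
Deadweight loss = ½ × 52.9945 × 44.0914 = $1168.30 thousand.

$1168.30 thousand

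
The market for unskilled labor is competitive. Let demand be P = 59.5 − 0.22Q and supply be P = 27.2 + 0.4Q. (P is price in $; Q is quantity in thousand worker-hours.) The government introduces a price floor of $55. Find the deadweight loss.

Competitive equilibrium: 59.5 − 0.22Q = 27.2 + 0.4Q → Q* = 52.0968, P* = 48.0387.
At the floor P = 55, quantity demanded = (59.5 − 55)/0.22 = 20.4545.
Sellers' marginal cost at Q' = 20.4545: 27.2 + 0.4·20.4545 = 35.3818.
ΔQ = 52.0968 − 20.4545 = 31.6423; wedge = 55 − 35.3818 = 19.6182.
Deadweight loss = ½ × 31.6423 × 19.6182 = $310.38 thousand.

$310.38 thousand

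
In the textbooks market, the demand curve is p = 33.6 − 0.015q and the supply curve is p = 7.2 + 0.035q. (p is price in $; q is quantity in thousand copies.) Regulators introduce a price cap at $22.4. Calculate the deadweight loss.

Competitive equilibrium: 33.6 − 0.015q = 7.2 + 0.035q → q* = 528, p* = 25.68.
At the ceiling p = 22.4, quantity supplied = (22.4 − 7.2)/0.035 = 434.2857.
Willingness to pay at q' = 434.2857: 33.6 − 0.015·434.2857 = 27.0857.
Δq = 528 − 434.2857 = 93.7143; wedge = 27.0857 − 22.4 = 4.6857.
Deadweight loss = ½ × 93.7143 × 4.6857 = $219.56 thousand.

$219.56 thousand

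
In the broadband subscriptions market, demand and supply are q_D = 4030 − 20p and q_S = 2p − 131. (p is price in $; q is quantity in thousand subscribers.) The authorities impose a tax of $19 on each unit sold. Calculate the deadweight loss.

In inverse form: demand p = 201.5 − 0.05q, supply p = 65.5 + 0.5q.
Competitive equilibrium: 201.5 − 0.05q = 65.5 + 0.5q → q* = 247.2727, p* = 189.1364.
With the tax, the buyer price exceeds the seller price by 19: (201.5 − 0.05q) − (65.5 + 0.5q) = 19 → q' = 212.7273.
Δq = 247.2727 − 212.7273 = 34.5454; the wedge equals the tax, 19.
DWL = ½ × 34.5454 × 19 = $328.18 thousand.

$328.18 thousand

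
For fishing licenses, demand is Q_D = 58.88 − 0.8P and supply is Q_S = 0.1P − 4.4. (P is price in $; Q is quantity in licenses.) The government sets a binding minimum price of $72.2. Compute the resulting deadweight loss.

$12.84

In inverse form: demand P = 73.6 − 1.25Q, supply P = 44 + 10Q.
Competitive equilibrium: 73.6 − 1.25Q = 44 + 10Q → Q* = 2.6311, P* = 70.3111.
At the floor P = 72.2, quantity demanded = (73.6 − 72.2)/1.25 = 1.12.
Sellers' marginal cost at Q' = 1.12: 44 + 10·1.12 = 55.2.
ΔQ = 2.6311 − 1.12 = 1.5111; wedge = 72.2 − 55.2 = 17.
DWL = ½ × 1.5111 × 17 = $12.84.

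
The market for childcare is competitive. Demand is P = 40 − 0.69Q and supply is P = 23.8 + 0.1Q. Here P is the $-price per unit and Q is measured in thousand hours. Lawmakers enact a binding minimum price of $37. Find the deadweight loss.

Competitive equilibrium: 40 − 0.69Q = 23.8 + 0.1Q → Q* = 20.5063, P* = 25.8506.
At the floor P = 37, quantity demanded = (40 − 37)/0.69 = 4.3478.
Sellers' marginal cost at Q' = 4.3478: 23.8 + 0.1·4.3478 = 24.2348.
ΔQ = 20.5063 − 4.3478 = 16.1585; wedge = 37 − 24.2348 = 12.7652.
Welfare loss = ½ × 16.1585 × 12.7652 = $103.13 thousand.

$103.13 thousand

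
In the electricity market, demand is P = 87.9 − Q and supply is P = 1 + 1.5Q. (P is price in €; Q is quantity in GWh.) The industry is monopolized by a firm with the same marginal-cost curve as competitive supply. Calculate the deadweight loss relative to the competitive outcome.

€123.29

Competitive equilibrium: 87.9 − Q = 1 + 1.5Q → Q* = 34.76, P* = 53.14.
Marginal revenue: MR = 87.9 − 2Q. Set MR = MC: 87.9 − 2Q = 1 + 1.5Q → Q_m = 24.8286.
Price P_m = 87.9 − 1·24.8286 = 63.0714; MC(Q_m) = 1 + 1.5·24.8286 = 38.2429.
Competitive Q* = 34.76, so ΔQ = 9.9314; wedge = 63.0714 − 38.2429 = 24.8285.
DWL = ½ × 9.9314 × 24.8285 = €123.29.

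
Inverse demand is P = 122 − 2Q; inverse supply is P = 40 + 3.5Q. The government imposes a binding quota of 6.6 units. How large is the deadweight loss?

Competitive equilibrium: 122 − 2Q = 40 + 3.5Q → Q* = 14.9091, P* = 92.1818.
At Q = 6.6: demand price = 122 − 2·6.6 = 108.8; supply price = 40 + 3.5·6.6 = 63.1.
ΔQ = 14.9091 − 6.6 = 8.3091; wedge = 108.8 − 63.1 = 45.7.
Deadweight loss = ½ × 8.3091 × 45.7 = 189.86.

189.86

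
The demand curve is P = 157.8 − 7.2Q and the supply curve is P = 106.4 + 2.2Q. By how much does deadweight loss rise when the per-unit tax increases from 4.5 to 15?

10.89

Competitive equilibrium: 157.8 − 7.2Q = 106.4 + 2.2Q → Q* = 5.4681, P* = 118.4298.
For a per-unit tax t: ΔQ = t/9.4, so DWL = ½·t·(t/9.4) = t²/18.8.
At t = 4.5: DWL = 1.077. At t = 15: DWL = 11.968.
Increase = 11.968 − 1.077 = 10.89.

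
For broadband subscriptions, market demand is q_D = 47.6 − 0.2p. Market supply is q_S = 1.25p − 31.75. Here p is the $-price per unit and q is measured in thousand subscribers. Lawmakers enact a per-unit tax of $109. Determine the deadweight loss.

In inverse form: demand p = 238 − 5q, supply p = 25.4 + 0.8q.
Competitive equilibrium: 238 − 5q = 25.4 + 0.8q → q* = 36.6552, p* = 54.7241.
With the tax, the buyer price exceeds the seller price by 109: (238 − 5q) − (25.4 + 0.8q) = 109 → q' = 17.8621.
Δq = 36.6552 − 17.8621 = 18.7931; the wedge equals the tax, 109.
Deadweight loss = ½ × 18.7931 × 109 = $1024.22 thousand.

$1024.22 thousand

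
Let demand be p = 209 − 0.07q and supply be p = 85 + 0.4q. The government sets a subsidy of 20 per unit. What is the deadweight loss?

Competitive equilibrium: 209 − 0.07q = 85 + 0.4q → q* = 263.8298, p* = 190.5319.
The subsidy lowers effective supply by 20: p = 65 + 0.4q.
New quantity: 209 − 0.07q = 65 + 0.4q → q' = 306.383.
Overproduction Δq = 306.383 − 263.8298 = 42.5532; wedge = subsidy = 20.
Deadweight loss = ½ × 42.5532 × 20 = 425.53.

425.53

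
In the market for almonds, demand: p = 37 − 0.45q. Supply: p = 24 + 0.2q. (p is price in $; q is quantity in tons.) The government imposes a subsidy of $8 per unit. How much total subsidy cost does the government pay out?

$258.46

Competitive equilibrium: 37 − 0.45q = 24 + 0.2q → q* = 20, p* = 28.
The subsidy lowers effective supply by 8: p = 16 + 0.2q.
New quantity: 37 − 0.45q = 16 + 0.2q → q' = 32.3077.
Total subsidy cost = 8 × 32.3077 = $258.46.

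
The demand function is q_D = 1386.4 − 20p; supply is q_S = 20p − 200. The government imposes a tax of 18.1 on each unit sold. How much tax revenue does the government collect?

In inverse form: demand p = 69.32 − 0.05q, supply p = 10 + 0.05q.
Competitive equilibrium: 69.32 − 0.05q = 10 + 0.05q → q* = 593.2, p* = 39.66.
With the tax, the buyer price exceeds the seller price by 18.1: (69.32 − 0.05q) − (10 + 0.05q) = 18.1 → q' = 412.2.
Tax revenue = 18.1 × 412.2 = 7460.82.

7460.82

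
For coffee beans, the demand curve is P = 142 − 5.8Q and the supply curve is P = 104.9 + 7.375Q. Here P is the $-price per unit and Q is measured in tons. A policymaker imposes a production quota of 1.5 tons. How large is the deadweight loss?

Competitive equilibrium: 142 − 5.8Q = 104.9 + 7.375Q → Q* = 2.8159, P* = 125.6676.
At Q = 1.5: demand price = 142 − 5.8·1.5 = 133.3; supply price = 104.9 + 7.375·1.5 = 115.9625.
ΔQ = 2.8159 − 1.5 = 1.3159; wedge = 133.3 − 115.9625 = 17.3375.
Deadweight loss = ½ × 1.3159 × 17.3375 = $11.41.

$11.41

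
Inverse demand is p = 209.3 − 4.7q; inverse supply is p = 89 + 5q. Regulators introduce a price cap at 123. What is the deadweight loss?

152.21

Competitive equilibrium: 209.3 − 4.7q = 89 + 5q → q* = 12.4021, p* = 151.0103.
At the ceiling p = 123, quantity supplied = (123 − 89)/5 = 6.8.
Willingness to pay at q' = 6.8: 209.3 − 4.7·6.8 = 177.34.
Δq = 12.4021 − 6.8 = 5.6021; wedge = 177.34 − 123 = 54.34.
The triangle = ½ × 5.6021 × 54.34 = 152.21.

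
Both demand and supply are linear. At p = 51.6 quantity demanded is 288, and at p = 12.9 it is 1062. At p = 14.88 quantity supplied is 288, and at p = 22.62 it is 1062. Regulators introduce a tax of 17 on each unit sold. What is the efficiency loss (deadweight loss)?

Demand slope = (12.9 − 51.6)/(1062 − 288) = −0.05, so p = 66 − 0.05q.
Supply slope = (22.62 − 14.88)/(1062 − 288) = 0.01, so p = 12 + 0.01q.
Competitive equilibrium: 66 − 0.05q = 12 + 0.01q → q* = 900, p* = 21.
With the tax, the buyer price exceeds the seller price by 17: (66 − 0.05q) − (12 + 0.01q) = 17 → q' = 616.6667.
Δq = 900 − 616.6667 = 283.3333; the wedge equals the tax, 17.
The triangle = ½ × 283.3333 × 17 = 2408.33.

2408.33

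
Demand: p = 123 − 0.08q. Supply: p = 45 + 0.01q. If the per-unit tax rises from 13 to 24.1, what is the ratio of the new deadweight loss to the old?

3.437

Competitive equilibrium: 123 − 0.08q = 45 + 0.01q → q* = 866.6667, p* = 53.6667.
For a per-unit tax t: Δq = t/0.09, so DWL = ½·t·(t/0.09) = t²/0.18.
At t = 13: DWL = 938.889. At t = 24.1: DWL = 3226.722.
Ratio = (24.1/13)² = 3.437.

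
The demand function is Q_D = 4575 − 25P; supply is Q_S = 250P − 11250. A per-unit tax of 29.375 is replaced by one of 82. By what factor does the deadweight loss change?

In inverse form: demand P = 183 − 0.04Q, supply P = 45 + 0.004Q.
Competitive equilibrium: 183 − 0.04Q = 45 + 0.004Q → Q* = 3136.3636, P* = 57.5455.
For a per-unit tax t: ΔQ = t/0.044, so DWL = ½·t·(t/0.044) = t²/0.088.
At t = 29.375: DWL = 9805.575. At t = 82: DWL = 76409.091.
Ratio = (82/29.375)² = 7.792.

7.792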